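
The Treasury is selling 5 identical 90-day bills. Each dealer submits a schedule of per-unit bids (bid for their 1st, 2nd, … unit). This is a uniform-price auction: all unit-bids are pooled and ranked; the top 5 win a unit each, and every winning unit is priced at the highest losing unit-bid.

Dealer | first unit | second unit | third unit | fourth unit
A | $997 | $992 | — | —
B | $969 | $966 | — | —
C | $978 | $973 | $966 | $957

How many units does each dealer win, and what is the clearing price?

A 2, B 1, C 2; clearing price $966

Merging the schedules and taking the best 5: 997 (A-1), 992 (A-2), 978 (C-1), 973 (C-2), 969 (B-1)
First bid not allocated: $966.
Allocation: A 2, B 1, C 2.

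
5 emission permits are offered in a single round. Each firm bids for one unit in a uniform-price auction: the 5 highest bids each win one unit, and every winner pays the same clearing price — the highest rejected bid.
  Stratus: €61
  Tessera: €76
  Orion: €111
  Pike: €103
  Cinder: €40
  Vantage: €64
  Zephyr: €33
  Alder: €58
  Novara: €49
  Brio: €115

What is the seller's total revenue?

Total revenue: €305

Ordering the bids: 115 (Brio), 111 (Orion), 103 (Pike), 76 (Tessera), 64 (Vantage), 61 (Stratus), 58 (Alder), …
The 5 highest are Brio, Orion, Pike, Tessera, Vantage.
Highest unsuccessful bid: €61 → clearing price.
Total revenue = 5 × €61 = €305.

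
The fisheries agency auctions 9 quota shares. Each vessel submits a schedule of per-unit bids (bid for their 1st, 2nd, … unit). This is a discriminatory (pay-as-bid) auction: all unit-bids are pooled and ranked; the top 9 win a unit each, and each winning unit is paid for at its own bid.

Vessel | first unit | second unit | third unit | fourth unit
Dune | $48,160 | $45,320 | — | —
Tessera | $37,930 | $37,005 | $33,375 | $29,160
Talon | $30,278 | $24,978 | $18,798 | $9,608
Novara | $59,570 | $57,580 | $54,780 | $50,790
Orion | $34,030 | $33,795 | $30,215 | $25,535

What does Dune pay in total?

Dune pays $93,480

All unit-bids, highest first — top 9: 59,570 (Novara-1), 57,580 (Novara-2), 54,780 (Novara-3), 50,790 (Novara-4), 48,160 (Dune-1), 45,320 (Dune-2), 37,930 (Tessera-1), 37,005 (Tessera-2), 34,030 (Orion-1)
Next rejected bid: $33,795 (not a price — pay-as-bid).
Dune's winning unit-bids: 48,160 + 45,320 = $93,480.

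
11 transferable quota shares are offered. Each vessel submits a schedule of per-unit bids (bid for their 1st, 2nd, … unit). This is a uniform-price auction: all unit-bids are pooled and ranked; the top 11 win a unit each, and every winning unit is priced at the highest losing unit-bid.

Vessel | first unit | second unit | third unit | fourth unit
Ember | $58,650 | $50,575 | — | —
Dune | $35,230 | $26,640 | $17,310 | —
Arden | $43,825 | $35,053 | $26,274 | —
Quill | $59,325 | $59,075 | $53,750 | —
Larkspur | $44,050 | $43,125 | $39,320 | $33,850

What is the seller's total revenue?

Merging the schedules and taking the best 11: 59,325 (Quill-1), 59,075 (Quill-2), 58,650 (Ember-1), 53,750 (Quill-3), 50,575 (Ember-2), 44,050 (Larkspur-1), 43,825 (Arden-1), 43,125 (Larkspur-2), 39,320 (Larkspur-3), 35,230 (Dune-1), 35,053 (Arden-2)
The (k+1)-th unit-bid is $33,850.
Allocation: Arden 2, Dune 1, Ember 2, Larkspur 3, Quill 3. Every unit priced at $33,850.
Revenue = 11 × 33,850 = $372,350.

Total revenue: $372,350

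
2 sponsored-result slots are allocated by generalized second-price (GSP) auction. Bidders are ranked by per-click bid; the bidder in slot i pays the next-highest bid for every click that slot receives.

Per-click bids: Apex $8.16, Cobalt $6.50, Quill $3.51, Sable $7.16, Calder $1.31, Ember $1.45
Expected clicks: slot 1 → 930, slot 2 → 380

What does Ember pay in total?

Ember pays $0.00

Per-click bids in order: $8.16 (Apex) > $7.16 (Sable) > $6.50 (Cobalt) > …
Ember ranks below slot 2 → no slot, pays nothing.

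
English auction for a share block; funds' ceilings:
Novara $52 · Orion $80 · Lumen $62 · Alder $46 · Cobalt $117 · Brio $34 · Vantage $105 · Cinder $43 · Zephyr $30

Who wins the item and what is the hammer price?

Limits ranked: 117 (Cobalt) > 105 (Vantage) > 80 (Orion) > 62 (Lumen) > 52 (Novara) > 46 (Alder) > …
Once the price passes $105, only Cobalt is left; the hammer falls at Vantage's limit of $105.

Cobalt wins at $105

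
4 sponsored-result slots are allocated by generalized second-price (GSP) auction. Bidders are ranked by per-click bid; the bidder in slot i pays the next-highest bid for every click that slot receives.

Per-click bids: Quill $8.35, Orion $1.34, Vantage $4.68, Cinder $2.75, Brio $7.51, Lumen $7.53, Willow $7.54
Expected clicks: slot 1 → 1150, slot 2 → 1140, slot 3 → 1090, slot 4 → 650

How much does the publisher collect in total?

Per-click bids in order: $8.35 (Quill) > $7.54 (Willow) > $7.53 (Lumen) > $7.51 (Brio) > $4.68 (Vantage) > …
Slot 1: Quill pays $7.54 × 1150 = $8671.00
Slot 2: Willow pays $7.53 × 1140 = $8584.20
Slot 3: Lumen pays $7.51 × 1090 = $8185.90
Slot 4: Brio pays $4.68 × 650 = $3042.00
Total = $28483.10

Total revenue: $28483.10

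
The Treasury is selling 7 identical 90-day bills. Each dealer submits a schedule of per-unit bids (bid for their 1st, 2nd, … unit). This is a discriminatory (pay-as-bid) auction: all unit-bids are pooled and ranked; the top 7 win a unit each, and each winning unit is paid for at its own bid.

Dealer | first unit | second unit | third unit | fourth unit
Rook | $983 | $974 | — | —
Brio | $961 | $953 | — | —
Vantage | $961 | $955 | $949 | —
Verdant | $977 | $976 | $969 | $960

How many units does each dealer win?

Merging the schedules and taking the best 7: 983 (Rook-1), 977 (Verdant-1), 976 (Verdant-2), 974 (Rook-2), 969 (Verdant-3), 961 (Brio-1), 961 (Vantage-1)
Next rejected bid: $960 (not a price — pay-as-bid).
Allocation: Brio 1, Rook 2, Vantage 1, Verdant 3.

Brio 1, Rook 2, Vantage 1, Verdant 3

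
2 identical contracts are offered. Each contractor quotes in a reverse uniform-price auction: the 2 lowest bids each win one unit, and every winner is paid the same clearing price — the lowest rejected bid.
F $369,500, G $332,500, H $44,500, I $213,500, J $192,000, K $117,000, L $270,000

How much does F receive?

Ordering the bids: 44,500 (H), 117,000 (K), 192,000 (J), 213,500 (I), …
Lowest 2: H, K.
Clearing price = lowest rejected bid = $192,000.
F does not win → is paid $0.

F is paid $0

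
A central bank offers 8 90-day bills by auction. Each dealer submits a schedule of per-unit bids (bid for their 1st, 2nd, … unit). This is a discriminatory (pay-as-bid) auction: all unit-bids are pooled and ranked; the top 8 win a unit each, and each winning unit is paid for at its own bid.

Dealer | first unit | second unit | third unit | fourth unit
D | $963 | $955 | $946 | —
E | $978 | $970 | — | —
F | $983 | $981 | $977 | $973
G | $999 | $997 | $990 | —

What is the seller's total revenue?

Total revenue: $7,878

Pooled unit-bids ranked (top 8): 999 (G-1), 997 (G-2), 990 (G-3), 983 (F-1), 981 (F-2), 978 (E-1), 977 (F-3), 973 (F-4)
Next rejected bid: $970 (not a price — pay-as-bid).
Each winning unit pays its own bid.
Revenue = 999 + 997 + 990 + 983 + 981 + 978 + 977 + 973 = $7,878.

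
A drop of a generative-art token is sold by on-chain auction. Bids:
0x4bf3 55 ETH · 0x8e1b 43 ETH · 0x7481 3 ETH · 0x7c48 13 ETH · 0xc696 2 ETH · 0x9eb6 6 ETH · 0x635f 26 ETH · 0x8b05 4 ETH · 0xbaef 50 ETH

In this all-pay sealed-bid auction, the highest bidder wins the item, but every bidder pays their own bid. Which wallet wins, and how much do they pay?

0x4bf3 pays 55 ETH

Bids in order: 55 (0x4bf3) > 50 (0xbaef) > 43 (0x8e1b) > 26 (0x635f) > 13 (0x7c48) > 6 (0x9eb6) > …
0x4bf3 wins with the top bid; all bids are sunk regardless.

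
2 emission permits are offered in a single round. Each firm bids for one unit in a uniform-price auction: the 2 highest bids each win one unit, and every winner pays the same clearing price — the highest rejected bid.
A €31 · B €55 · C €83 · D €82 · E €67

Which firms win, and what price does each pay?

C, D; each pays €67

Ordering the bids: 83 (C), 82 (D), 67 (E), 55 (B), …
Winners (2 units): C, D.
First losing bid is E's €67, which sets the uniform price.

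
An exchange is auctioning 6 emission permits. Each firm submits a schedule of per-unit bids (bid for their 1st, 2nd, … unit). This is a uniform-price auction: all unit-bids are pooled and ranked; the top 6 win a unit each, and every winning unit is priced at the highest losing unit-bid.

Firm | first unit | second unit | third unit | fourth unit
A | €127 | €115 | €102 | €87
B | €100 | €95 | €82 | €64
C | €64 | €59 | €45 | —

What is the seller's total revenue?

Total revenue: €492

All unit-bids, highest first — top 6: 127 (A-1), 115 (A-2), 102 (A-3), 100 (B-1), 95 (B-2), 87 (A-4)
The (k+1)-th unit-bid is €82.
Allocation: A 4, B 2. Every unit priced at €82.
Revenue = 6 × 82 = €492.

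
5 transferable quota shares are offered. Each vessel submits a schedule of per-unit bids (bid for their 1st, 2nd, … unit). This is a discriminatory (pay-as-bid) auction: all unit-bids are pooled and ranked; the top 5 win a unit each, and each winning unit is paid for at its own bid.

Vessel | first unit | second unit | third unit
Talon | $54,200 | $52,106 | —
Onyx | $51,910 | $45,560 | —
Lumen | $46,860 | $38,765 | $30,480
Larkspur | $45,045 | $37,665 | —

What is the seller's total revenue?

Pooled unit-bids ranked (top 5): 54,200 (Talon-1), 52,106 (Talon-2), 51,910 (Onyx-1), 46,860 (Lumen-1), 45,560 (Onyx-2)
Next rejected bid: $45,045 (not a price — pay-as-bid).
Each winning unit pays its own bid.
Revenue = 54,200 + 52,106 + 51,910 + 46,860 + 45,560 = $250,636.

Total revenue: $250,636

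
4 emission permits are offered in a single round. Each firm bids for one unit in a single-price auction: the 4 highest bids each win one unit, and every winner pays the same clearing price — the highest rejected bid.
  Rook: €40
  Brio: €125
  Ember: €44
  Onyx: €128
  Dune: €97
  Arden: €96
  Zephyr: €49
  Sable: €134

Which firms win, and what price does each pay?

Sable, Onyx, Brio, Dune; each pays €96

Ordering the bids: 134 (Sable), 128 (Onyx), 125 (Brio), 97 (Dune), 96 (Arden), 49 (Zephyr), …
The 4 highest are Sable, Onyx, Brio, Dune.
Clearing price = highest rejected bid = €96.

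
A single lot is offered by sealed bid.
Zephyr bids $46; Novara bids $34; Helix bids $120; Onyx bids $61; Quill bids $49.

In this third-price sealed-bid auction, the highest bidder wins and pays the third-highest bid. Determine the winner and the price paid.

Helix pays $49

Third-price sealed-bid auction: the highest bidder wins and pays the third-highest bid.
Bids in order: 120 (Helix) > 61 (Onyx) > 49 (Quill) > 46 (Zephyr) > 34 (Novara)
Helix is highest; pays the third-highest bid, $49.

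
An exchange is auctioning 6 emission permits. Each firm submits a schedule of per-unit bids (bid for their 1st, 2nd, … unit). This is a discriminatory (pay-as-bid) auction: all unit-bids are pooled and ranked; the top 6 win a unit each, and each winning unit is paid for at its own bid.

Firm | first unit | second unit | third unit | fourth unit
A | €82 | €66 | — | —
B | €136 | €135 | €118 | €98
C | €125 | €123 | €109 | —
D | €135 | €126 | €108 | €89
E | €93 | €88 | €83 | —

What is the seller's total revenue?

Merging the schedules and taking the best 6: 136 (B-1), 135 (B-2), 135 (D-1), 126 (D-2), 125 (C-1), 123 (C-2)
Next rejected bid: €118 (not a price — pay-as-bid).
Each winning unit pays its own bid.
Revenue = 136 + 135 + 135 + 126 + 125 + 123 = €780.

Total revenue: €780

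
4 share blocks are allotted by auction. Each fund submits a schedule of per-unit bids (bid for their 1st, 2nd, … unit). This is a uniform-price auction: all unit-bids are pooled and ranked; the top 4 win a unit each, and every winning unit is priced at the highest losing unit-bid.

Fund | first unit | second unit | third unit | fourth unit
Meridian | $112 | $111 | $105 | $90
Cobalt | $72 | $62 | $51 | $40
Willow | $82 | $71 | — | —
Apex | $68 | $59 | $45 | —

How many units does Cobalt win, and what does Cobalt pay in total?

Pooled unit-bids ranked (top 4): 112 (Meridian-1), 111 (Meridian-2), 105 (Meridian-3), 90 (Meridian-4)
First bid not allocated: $82.
Cobalt wins 0 unit(s) at $82 each.

Cobalt: 0 units, pays $0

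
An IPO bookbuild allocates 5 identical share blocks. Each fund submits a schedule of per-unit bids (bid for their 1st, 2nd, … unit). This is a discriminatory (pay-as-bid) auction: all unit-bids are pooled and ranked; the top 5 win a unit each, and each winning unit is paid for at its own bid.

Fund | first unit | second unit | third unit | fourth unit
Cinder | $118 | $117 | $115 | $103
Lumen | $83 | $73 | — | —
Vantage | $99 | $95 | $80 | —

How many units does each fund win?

Cinder 4, Vantage 1

Pooled unit-bids ranked (top 5): 118 (Cinder-1), 117 (Cinder-2), 115 (Cinder-3), 103 (Cinder-4), 99 (Vantage-1)
Next rejected bid: $95 (not a price — pay-as-bid).
Allocation: Cinder 4, Vantage 1.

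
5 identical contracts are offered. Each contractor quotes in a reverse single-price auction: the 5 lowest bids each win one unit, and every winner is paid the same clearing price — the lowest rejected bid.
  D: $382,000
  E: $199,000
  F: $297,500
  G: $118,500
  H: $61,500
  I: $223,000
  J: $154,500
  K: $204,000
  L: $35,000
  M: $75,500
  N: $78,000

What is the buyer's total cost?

Bids ranked low→high: 35,000 (L), 61,500 (H), 75,500 (M), 78,000 (N), 118,500 (G), 154,500 (J), 199,000 (E), …
Lowest 5: L, H, M, N, G.
First losing bid is J's $154,500, which sets the uniform price.
Total cost = 5 × $154,500 = $772,500.

Total cost: $772,500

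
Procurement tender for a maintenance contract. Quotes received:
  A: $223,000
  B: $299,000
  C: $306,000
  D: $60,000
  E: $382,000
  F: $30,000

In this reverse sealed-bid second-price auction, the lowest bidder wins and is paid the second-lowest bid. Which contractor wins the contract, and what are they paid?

F is paid $60,000

Bids ranked: 30,000 (F) < 60,000 (D) < 223,000 (A) < 299,000 (B) < 306,000 (C) < 382,000 (E)
Second-price: F is paid D's bid of $60,000.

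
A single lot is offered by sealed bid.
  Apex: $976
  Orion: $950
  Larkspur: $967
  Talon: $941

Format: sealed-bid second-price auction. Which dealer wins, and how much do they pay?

Bids ranked: 976 (Apex) > 967 (Larkspur) > 950 (Orion) > 941 (Talon)
Apex is highest; pays the second-highest bid, $967.

Apex pays $967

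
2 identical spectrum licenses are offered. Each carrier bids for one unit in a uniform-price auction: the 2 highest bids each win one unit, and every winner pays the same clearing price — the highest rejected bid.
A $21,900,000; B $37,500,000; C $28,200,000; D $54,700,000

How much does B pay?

Ordering the bids: 54,700,000 (D), 37,500,000 (B), 28,200,000 (C), 21,900,000 (A)
Top 2: D, B.
Clearing price = highest rejected bid = $28,200,000.
B wins → pays $28,200,000.

B pays $28,200,000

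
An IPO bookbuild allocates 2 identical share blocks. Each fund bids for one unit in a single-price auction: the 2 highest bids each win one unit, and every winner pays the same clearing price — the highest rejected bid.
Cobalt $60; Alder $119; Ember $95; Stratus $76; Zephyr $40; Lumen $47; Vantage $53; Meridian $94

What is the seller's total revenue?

Ordering the bids: 119 (Alder), 95 (Ember), 94 (Meridian), 76 (Stratus), …
The 2 highest are Alder, Ember.
Clearing price = highest rejected bid = $94.
Total revenue = 2 × $94 = $188.

Total revenue: $188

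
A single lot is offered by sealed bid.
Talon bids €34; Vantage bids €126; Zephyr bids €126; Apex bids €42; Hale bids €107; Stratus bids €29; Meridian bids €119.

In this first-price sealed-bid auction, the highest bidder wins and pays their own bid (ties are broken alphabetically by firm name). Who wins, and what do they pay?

Vantage pays €126

Bids in order: 126 (Vantage) > 126 (Zephyr) > 119 (Meridian) > 107 (Hale) > 42 (Apex) > 34 (Talon) > …
Tie at €126 → Vantage wins by tie-break.
Vantage has the highest bid and pays exactly that: €126.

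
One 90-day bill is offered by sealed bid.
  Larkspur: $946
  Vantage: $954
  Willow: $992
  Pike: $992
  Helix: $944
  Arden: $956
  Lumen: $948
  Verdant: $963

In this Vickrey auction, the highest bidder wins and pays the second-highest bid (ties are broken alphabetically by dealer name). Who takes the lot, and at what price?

Bids in order: 992 (Pike) > 992 (Willow) > 963 (Verdant) > 956 (Arden) > 954 (Vantage) > 948 (Lumen) > …
Pike and Willow tie at $992; tie-break gives it to Pike.
Second-price: Pike pays Willow's bid of $992.

Pike pays $992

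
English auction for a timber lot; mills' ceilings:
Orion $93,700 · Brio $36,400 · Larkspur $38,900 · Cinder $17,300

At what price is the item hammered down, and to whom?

Sorting limits: 93,700 (Orion) > 38,900 (Larkspur) > 36,400 (Brio) > 17,300 (Cinder)
Once the price passes $38,900, only Orion is left; the hammer falls at Larkspur's limit of $38,900.

Orion wins at $38,900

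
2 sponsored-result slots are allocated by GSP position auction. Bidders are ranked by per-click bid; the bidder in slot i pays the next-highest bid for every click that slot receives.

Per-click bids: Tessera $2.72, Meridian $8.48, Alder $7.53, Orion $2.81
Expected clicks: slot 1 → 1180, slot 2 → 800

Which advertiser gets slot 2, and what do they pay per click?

Alder; $2.81 per click

Sorting advertisers: $8.48 (Meridian) > $7.53 (Alder) > $2.81 (Orion) > …
Slot 2 goes to the second-ranked bidder, Alder, who pays the next bid down: $2.81/click.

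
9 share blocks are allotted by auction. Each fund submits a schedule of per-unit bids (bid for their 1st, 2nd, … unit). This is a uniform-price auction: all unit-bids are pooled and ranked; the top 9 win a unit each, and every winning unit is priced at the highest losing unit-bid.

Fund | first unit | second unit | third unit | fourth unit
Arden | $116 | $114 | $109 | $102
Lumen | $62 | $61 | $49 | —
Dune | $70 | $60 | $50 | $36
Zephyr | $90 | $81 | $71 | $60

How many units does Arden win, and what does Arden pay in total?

Merging the schedules and taking the best 9: 116 (Arden-1), 114 (Arden-2), 109 (Arden-3), 102 (Arden-4), 90 (Zephyr-1), 81 (Zephyr-2), 71 (Zephyr-3), 70 (Dune-1), 62 (Lumen-1)
First bid not allocated: $61.
Arden wins 4 unit(s) at $61 each.

Arden: 4 units, pays $244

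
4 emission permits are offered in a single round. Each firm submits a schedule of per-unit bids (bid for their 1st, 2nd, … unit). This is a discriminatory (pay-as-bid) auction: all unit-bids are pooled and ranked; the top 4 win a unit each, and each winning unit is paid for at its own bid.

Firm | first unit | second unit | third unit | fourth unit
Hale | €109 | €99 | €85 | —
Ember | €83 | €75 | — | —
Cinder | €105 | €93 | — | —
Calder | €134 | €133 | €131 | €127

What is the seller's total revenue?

Total revenue: €525

Pooled unit-bids ranked (top 4): 134 (Calder-1), 133 (Calder-2), 131 (Calder-3), 127 (Calder-4)
Next rejected bid: €109 (not a price — pay-as-bid).
Each winning unit pays its own bid.
Revenue = 134 + 133 + 131 + 127 = €525.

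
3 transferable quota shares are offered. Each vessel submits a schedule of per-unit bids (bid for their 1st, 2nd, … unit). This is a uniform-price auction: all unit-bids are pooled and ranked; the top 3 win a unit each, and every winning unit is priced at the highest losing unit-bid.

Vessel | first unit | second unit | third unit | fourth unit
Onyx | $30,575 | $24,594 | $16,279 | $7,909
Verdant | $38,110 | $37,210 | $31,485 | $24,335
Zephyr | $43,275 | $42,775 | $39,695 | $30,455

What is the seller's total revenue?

All unit-bids, highest first — top 3: 43,275 (Zephyr-1), 42,775 (Zephyr-2), 39,695 (Zephyr-3)
Highest rejected unit-bid = $38,110.
Allocation: Zephyr 3. Every unit priced at $38,110.
Revenue = 3 × 38,110 = $114,330.

Total revenue: $114,330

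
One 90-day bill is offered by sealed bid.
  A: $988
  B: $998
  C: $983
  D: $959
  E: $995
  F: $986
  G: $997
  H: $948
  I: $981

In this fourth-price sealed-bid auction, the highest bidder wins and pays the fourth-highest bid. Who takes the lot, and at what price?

Bids ranked: 998 (B) > 997 (G) > 995 (E) > 988 (A) > 986 (F) > 983 (C) > …
B is highest; pays the fourth-highest bid, $988.

B pays $988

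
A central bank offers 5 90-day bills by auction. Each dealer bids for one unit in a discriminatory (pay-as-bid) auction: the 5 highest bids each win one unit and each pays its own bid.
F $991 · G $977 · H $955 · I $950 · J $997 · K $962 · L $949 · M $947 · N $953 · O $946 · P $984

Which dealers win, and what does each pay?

Bids ranked high→low: 997 (J), 991 (F), 984 (P), 977 (G), 962 (K), 955 (H), 953 (N), …
Top 5: J, F, P, G, K.
Each winner pays its own bid: J $997, F $991, P $984, G $977, K $962.

J $997, F $991, P $984, G $977, K $962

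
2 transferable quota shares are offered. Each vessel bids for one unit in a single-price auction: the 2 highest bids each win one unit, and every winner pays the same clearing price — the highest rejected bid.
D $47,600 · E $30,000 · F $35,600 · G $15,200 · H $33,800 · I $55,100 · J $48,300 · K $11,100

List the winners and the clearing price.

I, J; each pays $47,600

Sorting: 55,100 (I), 48,300 (J), 47,600 (D), 35,600 (F), …
The 2 highest are I, J.
Clearing price = highest rejected bid = $47,600.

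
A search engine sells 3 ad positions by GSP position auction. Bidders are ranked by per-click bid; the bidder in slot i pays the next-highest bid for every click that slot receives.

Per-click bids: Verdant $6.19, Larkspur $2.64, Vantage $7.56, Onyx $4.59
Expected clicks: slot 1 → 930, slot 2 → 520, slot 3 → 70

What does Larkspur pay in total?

Larkspur pays $0.00

Per-click bids in order: $7.56 (Vantage) > $6.19 (Verdant) > $4.59 (Onyx) > $2.64 (Larkspur)
Larkspur ranks below slot 3 → no slot, pays nothing.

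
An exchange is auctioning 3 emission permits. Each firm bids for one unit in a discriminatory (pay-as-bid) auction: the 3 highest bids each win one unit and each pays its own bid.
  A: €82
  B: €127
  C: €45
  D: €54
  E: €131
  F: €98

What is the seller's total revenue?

Total revenue: €356

Sorting: 131 (E), 127 (B), 98 (F), 82 (A), 54 (D), …
The 3 highest are E, B, F.
Total revenue = 131 + 127 + 98 = €356.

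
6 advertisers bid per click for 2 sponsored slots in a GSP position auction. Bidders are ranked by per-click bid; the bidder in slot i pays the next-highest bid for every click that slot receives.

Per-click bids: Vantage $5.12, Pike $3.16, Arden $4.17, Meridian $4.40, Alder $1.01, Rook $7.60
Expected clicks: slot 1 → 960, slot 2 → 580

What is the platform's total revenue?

Total revenue: $7467.20

Per-click bids in order: $7.60 (Rook) > $5.12 (Vantage) > $4.40 (Meridian) > …
Slot 1: Rook pays $5.12 × 960 = $4915.20
Slot 2: Vantage pays $4.40 × 580 = $2552.00
Total = $7467.20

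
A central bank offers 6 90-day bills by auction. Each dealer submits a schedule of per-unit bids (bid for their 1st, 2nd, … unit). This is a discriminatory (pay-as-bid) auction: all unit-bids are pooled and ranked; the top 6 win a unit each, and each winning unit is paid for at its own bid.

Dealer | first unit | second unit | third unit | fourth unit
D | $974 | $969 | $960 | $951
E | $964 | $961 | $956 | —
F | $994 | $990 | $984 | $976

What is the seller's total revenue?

Total revenue: $5,887

All unit-bids, highest first — top 6: 994 (F-1), 990 (F-2), 984 (F-3), 976 (F-4), 974 (D-1), 969 (D-2)
Next rejected bid: $964 (not a price — pay-as-bid).
Each winning unit pays its own bid.
Revenue = 994 + 990 + 984 + 976 + 974 + 969 = $5,887.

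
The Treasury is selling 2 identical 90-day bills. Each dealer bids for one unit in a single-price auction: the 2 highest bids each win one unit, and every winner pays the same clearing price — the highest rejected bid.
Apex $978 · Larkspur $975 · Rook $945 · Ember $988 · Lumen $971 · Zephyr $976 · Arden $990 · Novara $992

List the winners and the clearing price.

Novara, Arden; each pays $988

Bids ranked high→low: 992 (Novara), 990 (Arden), 988 (Ember), 978 (Apex), …
Winners (2 units): Novara, Arden.
First losing bid is Ember's $988, which sets the uniform price.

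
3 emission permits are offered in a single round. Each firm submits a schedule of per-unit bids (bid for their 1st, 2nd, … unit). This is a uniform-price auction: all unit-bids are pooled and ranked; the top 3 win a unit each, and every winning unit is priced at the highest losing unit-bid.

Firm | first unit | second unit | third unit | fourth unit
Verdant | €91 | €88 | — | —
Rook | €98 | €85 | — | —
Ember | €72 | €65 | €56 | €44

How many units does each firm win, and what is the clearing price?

All unit-bids, highest first — top 3: 98 (Rook-1), 91 (Verdant-1), 88 (Verdant-2)
First bid not allocated: €85.
Allocation: Rook 1, Verdant 2.

Rook 1, Verdant 2; clearing price €85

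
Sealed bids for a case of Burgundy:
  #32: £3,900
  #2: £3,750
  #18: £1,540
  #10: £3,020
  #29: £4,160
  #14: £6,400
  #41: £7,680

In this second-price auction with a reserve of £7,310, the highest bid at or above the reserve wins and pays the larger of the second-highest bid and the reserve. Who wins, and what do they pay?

#41 pays £7,310

Rule: the highest bid at or above the reserve wins and pays the larger of the second-highest bid and the reserve.
Bids in order: 7,680 (#41) > 6,400 (#14) > 4,160 (#29) > 3,900 (#32) > 3,750 (#2) > 3,020 (#10) > …
#41 has the top bid at or above the reserve (£7,680).
max(second-highest £6,400, reserve £7,310) = £7,310.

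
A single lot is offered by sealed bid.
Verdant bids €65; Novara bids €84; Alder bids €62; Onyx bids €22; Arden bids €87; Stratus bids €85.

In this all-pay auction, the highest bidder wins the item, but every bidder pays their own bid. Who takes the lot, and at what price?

Bids in order: 87 (Arden) > 85 (Stratus) > 84 (Novara) > 65 (Verdant) > 62 (Alder) > 22 (Onyx)
Arden wins with the top bid; all bids are sunk regardless.

Arden pays €87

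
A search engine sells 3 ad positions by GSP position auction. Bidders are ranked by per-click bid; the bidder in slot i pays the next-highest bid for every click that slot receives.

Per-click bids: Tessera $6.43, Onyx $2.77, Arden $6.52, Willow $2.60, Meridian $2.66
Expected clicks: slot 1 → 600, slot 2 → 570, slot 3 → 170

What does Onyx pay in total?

Onyx pays $452.20

Sorting advertisers: $6.52 (Arden) > $6.43 (Tessera) > $2.77 (Onyx) > $2.66 (Meridian) > …
Onyx holds slot 3 → pays next bid $2.66 × 170 clicks = $452.20.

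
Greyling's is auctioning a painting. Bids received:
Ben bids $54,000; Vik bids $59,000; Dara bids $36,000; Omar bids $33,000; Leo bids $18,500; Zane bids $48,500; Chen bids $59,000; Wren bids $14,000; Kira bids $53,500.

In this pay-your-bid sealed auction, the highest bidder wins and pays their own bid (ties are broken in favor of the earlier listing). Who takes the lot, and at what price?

Bids in order: 59,000 (Vik) > 59,000 (Chen) > 54,000 (Ben) > 53,500 (Kira) > 48,500 (Zane) > 36,000 (Dara) > …
Tie at $59,000 → Vik wins by tie-break.
Vik is highest → pays own bid, $59,000.

Vik pays $59,000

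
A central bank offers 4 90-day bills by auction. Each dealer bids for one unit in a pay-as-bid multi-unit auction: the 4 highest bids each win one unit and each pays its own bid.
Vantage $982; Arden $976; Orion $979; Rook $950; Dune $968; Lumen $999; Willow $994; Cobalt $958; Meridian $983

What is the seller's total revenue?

Total revenue: $3,958

Bids ranked high→low: 999 (Lumen), 994 (Willow), 983 (Meridian), 982 (Vantage), 979 (Orion), 976 (Arden), …
Winners (4 units): Lumen, Willow, Meridian, Vantage.
Total revenue = 999 + 994 + 983 + 982 = $3,958.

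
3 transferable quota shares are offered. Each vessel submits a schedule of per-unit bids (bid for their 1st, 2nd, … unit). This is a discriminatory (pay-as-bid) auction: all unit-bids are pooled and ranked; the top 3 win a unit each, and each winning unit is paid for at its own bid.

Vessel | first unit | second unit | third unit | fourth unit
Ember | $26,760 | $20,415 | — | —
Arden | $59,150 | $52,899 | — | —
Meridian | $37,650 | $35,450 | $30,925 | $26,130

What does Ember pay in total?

Merging the schedules and taking the best 3: 59,150 (Arden-1), 52,899 (Arden-2), 37,650 (Meridian-1)
Next rejected bid: $35,450 (not a price — pay-as-bid).
Ember wins no units.

Ember pays $0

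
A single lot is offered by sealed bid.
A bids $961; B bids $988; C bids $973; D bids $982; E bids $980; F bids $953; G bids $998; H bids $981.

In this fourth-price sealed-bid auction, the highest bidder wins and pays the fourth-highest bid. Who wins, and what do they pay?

G pays $981

Bids ranked: 998 (G) > 988 (B) > 982 (D) > 981 (H) > 980 (E) > 973 (C) > …
G wins; payment is bid #4 in the ranking = $981.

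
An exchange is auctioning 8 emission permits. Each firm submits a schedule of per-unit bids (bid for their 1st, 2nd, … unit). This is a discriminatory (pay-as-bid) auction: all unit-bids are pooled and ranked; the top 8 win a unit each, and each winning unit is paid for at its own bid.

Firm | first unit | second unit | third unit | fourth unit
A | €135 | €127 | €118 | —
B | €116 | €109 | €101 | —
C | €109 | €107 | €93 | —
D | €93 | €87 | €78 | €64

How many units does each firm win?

A 3, B 3, C 2

Merging the schedules and taking the best 8: 135 (A-1), 127 (A-2), 118 (A-3), 116 (B-1), 109 (B-2), 109 (C-1), 107 (C-2), 101 (B-3)
Next rejected bid: €93 (not a price — pay-as-bid).
Allocation: A 3, B 3, C 2.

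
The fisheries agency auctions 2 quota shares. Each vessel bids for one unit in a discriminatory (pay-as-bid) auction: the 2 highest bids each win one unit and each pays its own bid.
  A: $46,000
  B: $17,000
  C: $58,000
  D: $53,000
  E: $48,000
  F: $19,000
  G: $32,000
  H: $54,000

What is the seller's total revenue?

Total revenue: $112,000

Sorting: 58,000 (C), 54,000 (H), 53,000 (D), 48,000 (E), …
The 2 highest are C, H.
Total revenue = 58,000 + 54,000 = $112,000.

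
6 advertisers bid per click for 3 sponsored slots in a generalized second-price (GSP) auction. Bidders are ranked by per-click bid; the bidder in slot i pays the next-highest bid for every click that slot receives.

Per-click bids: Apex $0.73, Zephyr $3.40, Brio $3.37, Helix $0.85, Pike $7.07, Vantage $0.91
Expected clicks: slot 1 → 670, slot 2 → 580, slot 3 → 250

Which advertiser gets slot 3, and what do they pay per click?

Brio; $0.91 per click

Ranked by bid: $7.07 (Pike) > $3.40 (Zephyr) > $3.37 (Brio) > $0.91 (Vantage) > …
Slot 3 goes to the third-ranked bidder, Brio, who pays the next bid down: $0.91/click.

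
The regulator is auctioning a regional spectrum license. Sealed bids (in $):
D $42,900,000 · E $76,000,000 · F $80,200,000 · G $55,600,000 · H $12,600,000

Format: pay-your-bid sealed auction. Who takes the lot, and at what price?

F pays $80,200,000

Pay-your-bid sealed auction: the highest bidder wins and pays their own bid.
Bids in order: 80,200,000 (F) > 76,000,000 (E) > 55,600,000 (G) > 42,900,000 (D) > 12,600,000 (H)
F has the highest bid and pays exactly that: $80,200,000.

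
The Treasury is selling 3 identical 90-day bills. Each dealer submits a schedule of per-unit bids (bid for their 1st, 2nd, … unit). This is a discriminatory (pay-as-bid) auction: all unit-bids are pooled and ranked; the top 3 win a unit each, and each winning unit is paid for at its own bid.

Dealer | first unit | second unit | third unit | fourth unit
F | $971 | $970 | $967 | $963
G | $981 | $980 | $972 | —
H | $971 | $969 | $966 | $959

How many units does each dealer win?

G 3

Pooled unit-bids ranked (top 3): 981 (G-1), 980 (G-2), 972 (G-3)
Next rejected bid: $971 (not a price — pay-as-bid).
Allocation: G 3.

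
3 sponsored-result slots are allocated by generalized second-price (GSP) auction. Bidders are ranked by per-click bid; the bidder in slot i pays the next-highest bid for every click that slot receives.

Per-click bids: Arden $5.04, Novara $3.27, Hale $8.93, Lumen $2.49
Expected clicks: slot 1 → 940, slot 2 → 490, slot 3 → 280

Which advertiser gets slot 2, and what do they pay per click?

Per-click bids in order: $8.93 (Hale) > $5.04 (Arden) > $3.27 (Novara) > $2.49 (Lumen)
Slot 2 goes to the second-ranked bidder, Arden, who pays the next bid down: $3.27/click.

Arden; $3.27 per click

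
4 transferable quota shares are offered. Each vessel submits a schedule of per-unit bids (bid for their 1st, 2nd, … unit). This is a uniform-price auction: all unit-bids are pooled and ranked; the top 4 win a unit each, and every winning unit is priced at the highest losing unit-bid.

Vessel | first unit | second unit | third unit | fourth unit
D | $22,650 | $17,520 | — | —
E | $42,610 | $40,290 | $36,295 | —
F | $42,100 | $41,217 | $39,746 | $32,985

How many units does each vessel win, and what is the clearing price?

All unit-bids, highest first — top 4: 42,610 (E-1), 42,100 (F-1), 41,217 (F-2), 40,290 (E-2)
The (k+1)-th unit-bid is $39,746.
Allocation: E 2, F 2.

E 2, F 2; clearing price $39,746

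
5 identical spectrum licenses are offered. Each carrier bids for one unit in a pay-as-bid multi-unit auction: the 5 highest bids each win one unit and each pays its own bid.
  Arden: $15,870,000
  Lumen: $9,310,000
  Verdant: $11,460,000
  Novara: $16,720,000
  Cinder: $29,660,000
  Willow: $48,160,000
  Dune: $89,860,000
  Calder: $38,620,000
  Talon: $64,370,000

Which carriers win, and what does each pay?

Dune $89,860,000, Talon $64,370,000, Willow $48,160,000, Calder $38,620,000, Cinder $29,660,000

Sorting: 89,860,000 (Dune), 64,370,000 (Talon), 48,160,000 (Willow), 38,620,000 (Calder), 29,660,000 (Cinder), 16,720,000 (Novara), 15,870,000 (Arden), …
The 5 highest are Dune, Talon, Willow, Calder, Cinder.
Each winner pays its own bid: Dune $89,860,000, Talon $64,370,000, Willow $48,160,000, Calder $38,620,000, Cinder $29,660,000.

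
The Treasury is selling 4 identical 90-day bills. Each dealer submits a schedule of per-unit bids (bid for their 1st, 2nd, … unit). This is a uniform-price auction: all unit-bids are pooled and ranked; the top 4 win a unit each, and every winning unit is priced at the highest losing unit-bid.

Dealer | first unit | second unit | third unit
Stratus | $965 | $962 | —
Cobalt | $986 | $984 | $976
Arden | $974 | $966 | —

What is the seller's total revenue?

All unit-bids, highest first — top 4: 986 (Cobalt-1), 984 (Cobalt-2), 976 (Cobalt-3), 974 (Arden-1)
First bid not allocated: $966.
Allocation: Arden 1, Cobalt 3. Every unit priced at $966.
Revenue = 4 × 966 = $3,864.

Total revenue: $3,864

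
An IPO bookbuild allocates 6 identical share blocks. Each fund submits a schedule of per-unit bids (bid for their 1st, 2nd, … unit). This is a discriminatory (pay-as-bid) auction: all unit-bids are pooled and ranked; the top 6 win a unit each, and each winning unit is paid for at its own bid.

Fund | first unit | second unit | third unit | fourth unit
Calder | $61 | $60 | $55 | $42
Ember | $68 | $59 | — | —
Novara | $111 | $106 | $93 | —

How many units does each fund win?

Merging the schedules and taking the best 6: 111 (Novara-1), 106 (Novara-2), 93 (Novara-3), 68 (Ember-1), 61 (Calder-1), 60 (Calder-2)
Next rejected bid: $59 (not a price — pay-as-bid).
Allocation: Calder 2, Ember 1, Novara 3.

Calder 2, Ember 1, Novara 3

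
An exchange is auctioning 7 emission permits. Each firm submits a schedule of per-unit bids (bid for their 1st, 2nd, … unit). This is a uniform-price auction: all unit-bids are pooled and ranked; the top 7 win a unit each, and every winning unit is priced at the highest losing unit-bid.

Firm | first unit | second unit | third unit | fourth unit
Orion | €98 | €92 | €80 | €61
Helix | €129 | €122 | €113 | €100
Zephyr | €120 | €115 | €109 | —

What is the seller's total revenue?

All unit-bids, highest first — top 7: 129 (Helix-1), 122 (Helix-2), 120 (Zephyr-1), 115 (Zephyr-2), 113 (Helix-3), 109 (Zephyr-3), 100 (Helix-4)
Highest rejected unit-bid = €98.
Allocation: Helix 4, Zephyr 3. Every unit priced at €98.
Revenue = 7 × 98 = €686.

Total revenue: €686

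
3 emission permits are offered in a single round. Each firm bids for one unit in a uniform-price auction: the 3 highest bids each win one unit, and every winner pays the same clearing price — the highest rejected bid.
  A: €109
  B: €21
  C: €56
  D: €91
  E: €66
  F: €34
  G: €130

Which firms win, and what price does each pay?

Ordering the bids: 130 (G), 109 (A), 91 (D), 66 (E), 56 (C), …
Top 3: G, A, D.
Clearing price = highest rejected bid = €66.

G, A, D; each pays €66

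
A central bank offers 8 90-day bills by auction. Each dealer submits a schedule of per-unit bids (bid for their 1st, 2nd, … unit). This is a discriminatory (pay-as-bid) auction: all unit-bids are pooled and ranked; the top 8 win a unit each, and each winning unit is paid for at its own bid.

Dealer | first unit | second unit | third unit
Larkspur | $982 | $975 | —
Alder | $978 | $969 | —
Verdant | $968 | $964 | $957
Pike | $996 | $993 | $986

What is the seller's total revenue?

Pooled unit-bids ranked (top 8): 996 (Pike-1), 993 (Pike-2), 986 (Pike-3), 982 (Larkspur-1), 978 (Alder-1), 975 (Larkspur-2), 969 (Alder-2), 968 (Verdant-1)
Next rejected bid: $964 (not a price — pay-as-bid).
Each winning unit pays its own bid.
Revenue = 996 + 993 + 986 + 982 + 978 + 975 + 969 + 968 = $7,847.

Total revenue: $7,847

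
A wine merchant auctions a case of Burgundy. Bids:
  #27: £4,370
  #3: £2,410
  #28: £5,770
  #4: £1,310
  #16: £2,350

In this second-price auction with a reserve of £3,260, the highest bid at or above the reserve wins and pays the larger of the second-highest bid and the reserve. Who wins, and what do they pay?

Bids in order: 5,770 (#28) > 4,370 (#27) > 2,410 (#3) > 2,350 (#16) > 1,310 (#4)
Highest eligible bid: #28 at £5,770.
Second-highest bid £4,370 exceeds the reserve £3,260 → payment £4,370.

#28 pays £4,370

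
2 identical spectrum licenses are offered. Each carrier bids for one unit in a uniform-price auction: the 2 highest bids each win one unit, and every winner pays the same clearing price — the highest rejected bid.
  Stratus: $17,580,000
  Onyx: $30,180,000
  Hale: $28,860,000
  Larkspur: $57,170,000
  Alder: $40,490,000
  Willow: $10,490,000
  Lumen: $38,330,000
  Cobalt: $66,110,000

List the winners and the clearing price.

Bids ranked high→low: 66,110,000 (Cobalt), 57,170,000 (Larkspur), 40,490,000 (Alder), 38,330,000 (Lumen), …
Top 2: Cobalt, Larkspur.
Clearing price = highest rejected bid = $40,490,000.

Cobalt, Larkspur; each pays $40,490,000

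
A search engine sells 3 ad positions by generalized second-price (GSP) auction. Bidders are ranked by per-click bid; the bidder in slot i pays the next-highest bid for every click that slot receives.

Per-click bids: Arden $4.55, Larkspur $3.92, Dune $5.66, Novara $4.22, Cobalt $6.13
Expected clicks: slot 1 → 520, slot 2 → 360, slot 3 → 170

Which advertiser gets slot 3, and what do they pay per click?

Arden; $4.22 per click

Sorting advertisers: $6.13 (Cobalt) > $5.66 (Dune) > $4.55 (Arden) > $4.22 (Novara) > …
Slot 3 goes to the third-ranked bidder, Arden, who pays the next bid down: $4.22/click.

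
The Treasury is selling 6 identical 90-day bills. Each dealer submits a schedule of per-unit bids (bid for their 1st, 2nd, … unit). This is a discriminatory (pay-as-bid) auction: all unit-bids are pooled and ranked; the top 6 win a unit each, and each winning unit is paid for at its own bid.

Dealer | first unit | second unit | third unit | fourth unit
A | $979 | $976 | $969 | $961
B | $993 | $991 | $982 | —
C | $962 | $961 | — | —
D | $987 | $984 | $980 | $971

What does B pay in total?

B pays $2,966

Pooled unit-bids ranked (top 6): 993 (B-1), 991 (B-2), 987 (D-1), 984 (D-2), 982 (B-3), 980 (D-3)
Next rejected bid: $979 (not a price — pay-as-bid).
B's winning unit-bids: 993 + 991 + 982 = $2,966.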